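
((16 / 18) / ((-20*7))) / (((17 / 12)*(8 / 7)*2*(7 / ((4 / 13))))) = -2 / 23205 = -0.00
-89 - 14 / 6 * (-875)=5858 / 3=1952.67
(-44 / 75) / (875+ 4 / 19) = -836 / 1247175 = -0.00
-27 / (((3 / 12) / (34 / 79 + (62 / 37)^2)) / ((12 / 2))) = -226943856 / 108151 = -2098.40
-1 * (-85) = 85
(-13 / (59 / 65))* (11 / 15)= -1859 / 177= -10.50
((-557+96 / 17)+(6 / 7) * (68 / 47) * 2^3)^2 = 9170170876441 / 31281649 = 293148.58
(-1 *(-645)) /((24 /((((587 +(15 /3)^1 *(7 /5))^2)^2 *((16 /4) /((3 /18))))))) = 80298141667920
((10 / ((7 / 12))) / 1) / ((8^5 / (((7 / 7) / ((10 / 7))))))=3 / 8192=0.00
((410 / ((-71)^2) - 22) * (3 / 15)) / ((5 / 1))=-110492 / 126025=-0.88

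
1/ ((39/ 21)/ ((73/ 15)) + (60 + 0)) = 511/ 30855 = 0.02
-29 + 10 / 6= -82 / 3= -27.33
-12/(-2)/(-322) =-3/161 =-0.02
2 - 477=-475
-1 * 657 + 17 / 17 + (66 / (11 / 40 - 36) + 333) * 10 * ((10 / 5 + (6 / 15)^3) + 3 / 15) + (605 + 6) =266233197 / 35725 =7452.29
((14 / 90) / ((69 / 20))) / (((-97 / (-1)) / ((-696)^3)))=-349640704 / 2231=-156719.28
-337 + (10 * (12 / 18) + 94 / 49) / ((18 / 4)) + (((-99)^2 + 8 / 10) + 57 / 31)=1941667487 / 205065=9468.55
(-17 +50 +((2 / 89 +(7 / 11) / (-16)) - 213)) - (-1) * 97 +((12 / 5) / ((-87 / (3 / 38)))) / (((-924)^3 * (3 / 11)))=-83.02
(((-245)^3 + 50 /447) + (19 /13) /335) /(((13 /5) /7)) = -200397349035674 /5061381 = -39593413.15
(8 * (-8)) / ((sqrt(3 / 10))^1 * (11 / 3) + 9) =-17280 / 2309 + 704 * sqrt(30) / 2309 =-5.81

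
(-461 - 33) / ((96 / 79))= -19513 / 48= -406.52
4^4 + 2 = 258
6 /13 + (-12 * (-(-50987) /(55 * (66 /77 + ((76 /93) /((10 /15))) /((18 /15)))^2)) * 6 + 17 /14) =-283130617302073 /14972247290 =-18910.36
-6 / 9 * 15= -10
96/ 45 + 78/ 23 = 1906/ 345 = 5.52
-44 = -44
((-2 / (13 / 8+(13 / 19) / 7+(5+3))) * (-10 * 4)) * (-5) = -85120 / 2069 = -41.14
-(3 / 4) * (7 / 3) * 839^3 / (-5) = 4134128033 / 20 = 206706401.65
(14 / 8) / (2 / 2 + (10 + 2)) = 7 / 52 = 0.13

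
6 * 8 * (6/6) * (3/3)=48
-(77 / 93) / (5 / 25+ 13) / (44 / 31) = -0.04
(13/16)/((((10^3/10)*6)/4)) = 13/2400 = 0.01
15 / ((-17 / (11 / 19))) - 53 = -17284 / 323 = -53.51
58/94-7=-300/47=-6.38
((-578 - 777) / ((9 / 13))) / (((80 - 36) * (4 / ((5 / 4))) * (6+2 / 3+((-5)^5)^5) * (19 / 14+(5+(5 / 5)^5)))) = 123305 / 19449234008789062064928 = 0.00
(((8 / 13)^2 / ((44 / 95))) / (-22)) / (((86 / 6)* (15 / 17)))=-0.00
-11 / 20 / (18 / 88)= -121 / 45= -2.69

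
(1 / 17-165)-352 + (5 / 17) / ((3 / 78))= -509.29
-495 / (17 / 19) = -9405 / 17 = -553.24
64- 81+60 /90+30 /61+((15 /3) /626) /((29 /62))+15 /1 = -1369493 /1661091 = -0.82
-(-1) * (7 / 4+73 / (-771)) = 5105 / 3084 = 1.66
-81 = -81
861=861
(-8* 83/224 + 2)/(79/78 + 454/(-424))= 55809/3353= 16.64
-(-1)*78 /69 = 26 /23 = 1.13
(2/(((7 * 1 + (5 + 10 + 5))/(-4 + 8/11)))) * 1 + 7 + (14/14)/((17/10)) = 4121/561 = 7.35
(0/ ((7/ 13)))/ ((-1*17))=0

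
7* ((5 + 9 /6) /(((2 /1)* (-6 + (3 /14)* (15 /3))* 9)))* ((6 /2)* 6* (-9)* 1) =83.09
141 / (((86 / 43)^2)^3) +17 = 1229 / 64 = 19.20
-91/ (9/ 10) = -910/ 9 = -101.11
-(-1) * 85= 85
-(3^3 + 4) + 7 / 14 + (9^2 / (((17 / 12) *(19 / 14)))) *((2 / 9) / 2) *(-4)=-31799 / 646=-49.22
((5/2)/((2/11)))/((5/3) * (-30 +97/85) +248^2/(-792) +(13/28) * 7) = -92565/824701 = -0.11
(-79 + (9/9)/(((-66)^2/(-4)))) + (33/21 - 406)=-3685183/7623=-483.43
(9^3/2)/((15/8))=972/5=194.40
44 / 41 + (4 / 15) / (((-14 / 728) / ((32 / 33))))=-251116 / 20295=-12.37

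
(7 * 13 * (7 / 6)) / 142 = 0.75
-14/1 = -14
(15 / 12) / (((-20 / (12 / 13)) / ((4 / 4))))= -3 / 52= -0.06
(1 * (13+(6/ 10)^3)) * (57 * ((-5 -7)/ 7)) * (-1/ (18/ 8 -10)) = -645696/ 3875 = -166.63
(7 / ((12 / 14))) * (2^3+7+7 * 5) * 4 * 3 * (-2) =-9800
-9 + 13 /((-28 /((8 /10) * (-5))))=-50 /7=-7.14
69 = 69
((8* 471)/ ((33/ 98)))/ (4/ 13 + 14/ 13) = 800072/ 99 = 8081.54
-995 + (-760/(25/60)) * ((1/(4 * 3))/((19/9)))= -1067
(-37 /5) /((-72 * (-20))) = -0.01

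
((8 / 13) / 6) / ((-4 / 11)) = -11 / 39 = -0.28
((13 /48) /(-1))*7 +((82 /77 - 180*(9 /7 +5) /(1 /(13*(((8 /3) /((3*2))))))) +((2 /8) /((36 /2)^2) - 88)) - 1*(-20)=-82402907 /12474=-6605.97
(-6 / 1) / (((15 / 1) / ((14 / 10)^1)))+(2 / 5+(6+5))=271 / 25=10.84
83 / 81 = 1.02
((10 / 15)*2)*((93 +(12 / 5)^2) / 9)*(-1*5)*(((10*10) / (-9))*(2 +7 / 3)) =855920 / 243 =3522.30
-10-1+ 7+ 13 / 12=-35 / 12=-2.92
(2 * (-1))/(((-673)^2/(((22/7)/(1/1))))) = -44/3170503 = -0.00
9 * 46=414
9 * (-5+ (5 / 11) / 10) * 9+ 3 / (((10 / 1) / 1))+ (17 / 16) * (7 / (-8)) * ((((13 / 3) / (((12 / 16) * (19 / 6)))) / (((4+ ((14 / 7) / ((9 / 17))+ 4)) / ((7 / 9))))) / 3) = -6397188491 / 15950880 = -401.06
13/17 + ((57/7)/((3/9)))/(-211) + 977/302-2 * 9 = -107040243/7582918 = -14.12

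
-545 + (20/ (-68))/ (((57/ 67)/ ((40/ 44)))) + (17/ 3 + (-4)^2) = -1860520/ 3553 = -523.65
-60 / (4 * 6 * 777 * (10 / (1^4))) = -1 / 3108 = -0.00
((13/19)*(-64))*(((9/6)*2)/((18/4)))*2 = -3328/57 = -58.39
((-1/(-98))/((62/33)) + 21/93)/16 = 1405/97216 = 0.01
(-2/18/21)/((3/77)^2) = -847/243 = -3.49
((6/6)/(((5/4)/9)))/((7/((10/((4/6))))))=108/7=15.43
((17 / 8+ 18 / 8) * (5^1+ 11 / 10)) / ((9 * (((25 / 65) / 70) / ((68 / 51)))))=38857 / 54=719.57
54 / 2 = 27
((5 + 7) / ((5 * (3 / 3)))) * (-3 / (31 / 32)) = -1152 / 155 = -7.43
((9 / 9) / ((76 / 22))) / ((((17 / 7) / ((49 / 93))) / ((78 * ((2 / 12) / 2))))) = 49049 / 120156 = 0.41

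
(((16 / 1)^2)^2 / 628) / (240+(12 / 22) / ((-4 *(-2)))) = 720896 / 1658391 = 0.43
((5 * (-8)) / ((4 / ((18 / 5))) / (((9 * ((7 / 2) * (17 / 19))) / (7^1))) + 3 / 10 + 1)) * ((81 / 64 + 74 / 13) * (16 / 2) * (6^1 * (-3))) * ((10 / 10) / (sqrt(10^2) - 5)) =1434861540 / 282113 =5086.12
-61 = -61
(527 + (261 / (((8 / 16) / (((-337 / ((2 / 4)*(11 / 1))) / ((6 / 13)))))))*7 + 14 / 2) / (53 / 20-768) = 106603680 / 168377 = 633.12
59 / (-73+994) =59 / 921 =0.06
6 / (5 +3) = 0.75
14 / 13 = 1.08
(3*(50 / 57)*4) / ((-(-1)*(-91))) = -200 / 1729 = -0.12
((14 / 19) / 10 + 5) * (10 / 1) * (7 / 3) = 6748 / 57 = 118.39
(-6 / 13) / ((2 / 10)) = -30 / 13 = -2.31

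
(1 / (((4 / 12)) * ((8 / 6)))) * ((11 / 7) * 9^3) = 72171 / 28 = 2577.54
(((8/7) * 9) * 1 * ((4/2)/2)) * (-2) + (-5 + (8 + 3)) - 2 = -116/7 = -16.57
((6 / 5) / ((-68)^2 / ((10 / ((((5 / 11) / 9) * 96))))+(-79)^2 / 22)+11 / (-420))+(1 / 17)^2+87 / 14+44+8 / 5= 29940164299 / 578084388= 51.79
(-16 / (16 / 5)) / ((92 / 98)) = -245 / 46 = -5.33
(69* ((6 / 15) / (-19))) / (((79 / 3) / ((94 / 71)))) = -38916 / 532855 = -0.07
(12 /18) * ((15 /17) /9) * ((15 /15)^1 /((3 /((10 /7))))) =100 /3213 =0.03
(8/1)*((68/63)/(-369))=-544/23247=-0.02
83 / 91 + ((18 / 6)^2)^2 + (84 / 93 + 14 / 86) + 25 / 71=717682578 / 8612513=83.33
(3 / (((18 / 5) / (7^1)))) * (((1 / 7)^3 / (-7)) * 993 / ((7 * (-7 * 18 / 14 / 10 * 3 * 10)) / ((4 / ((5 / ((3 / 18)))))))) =331 / 194481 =0.00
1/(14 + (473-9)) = 1/478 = 0.00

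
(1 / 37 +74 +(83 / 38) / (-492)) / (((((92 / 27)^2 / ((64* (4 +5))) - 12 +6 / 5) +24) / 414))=115905439672785 / 50000670427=2318.08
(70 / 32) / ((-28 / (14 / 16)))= -35 / 512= -0.07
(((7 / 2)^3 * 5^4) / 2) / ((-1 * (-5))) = 42875 / 16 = 2679.69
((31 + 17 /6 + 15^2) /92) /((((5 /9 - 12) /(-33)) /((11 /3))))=563739 /18952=29.75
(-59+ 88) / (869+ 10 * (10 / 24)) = 174 / 5239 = 0.03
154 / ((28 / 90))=495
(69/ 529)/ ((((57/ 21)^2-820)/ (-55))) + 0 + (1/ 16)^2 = 995199/ 78151424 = 0.01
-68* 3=-204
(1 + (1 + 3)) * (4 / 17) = 20 / 17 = 1.18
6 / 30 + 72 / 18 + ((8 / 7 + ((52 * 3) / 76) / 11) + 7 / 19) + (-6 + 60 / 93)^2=243032563 / 7029715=34.57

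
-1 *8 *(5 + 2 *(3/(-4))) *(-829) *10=232120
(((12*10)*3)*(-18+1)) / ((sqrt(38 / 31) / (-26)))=79560*sqrt(1178) / 19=143718.88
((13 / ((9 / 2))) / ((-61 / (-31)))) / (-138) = -403 / 37881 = -0.01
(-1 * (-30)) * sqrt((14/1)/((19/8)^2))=240 * sqrt(14)/19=47.26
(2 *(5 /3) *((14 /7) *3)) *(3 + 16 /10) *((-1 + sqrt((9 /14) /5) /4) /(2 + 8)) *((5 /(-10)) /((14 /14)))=23 /5 - 69 *sqrt(70) /1400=4.19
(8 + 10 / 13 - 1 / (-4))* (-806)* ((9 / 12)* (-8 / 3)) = 14539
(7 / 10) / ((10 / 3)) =21 / 100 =0.21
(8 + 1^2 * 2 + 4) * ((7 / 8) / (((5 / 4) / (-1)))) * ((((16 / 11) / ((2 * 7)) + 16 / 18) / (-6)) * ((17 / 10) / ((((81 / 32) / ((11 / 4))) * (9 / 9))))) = 163744 / 54675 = 2.99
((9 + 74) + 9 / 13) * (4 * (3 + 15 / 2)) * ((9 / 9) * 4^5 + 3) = 3609984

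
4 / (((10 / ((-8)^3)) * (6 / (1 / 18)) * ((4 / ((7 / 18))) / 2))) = -448 / 1215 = -0.37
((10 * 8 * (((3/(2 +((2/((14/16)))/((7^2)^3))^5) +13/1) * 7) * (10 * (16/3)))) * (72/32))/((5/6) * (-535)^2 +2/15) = 3691209337436637632716405127368560000/903562006706088872029175598206433433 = 4.09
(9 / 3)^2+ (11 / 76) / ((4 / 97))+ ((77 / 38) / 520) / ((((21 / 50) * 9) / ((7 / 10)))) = 667465 / 53352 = 12.51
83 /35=2.37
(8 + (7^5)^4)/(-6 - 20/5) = -79792266297612009/10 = -7979226629761200.90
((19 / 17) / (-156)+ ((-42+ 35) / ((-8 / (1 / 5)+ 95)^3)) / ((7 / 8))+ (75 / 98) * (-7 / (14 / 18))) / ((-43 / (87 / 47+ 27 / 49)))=0.39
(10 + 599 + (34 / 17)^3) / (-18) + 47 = 229 / 18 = 12.72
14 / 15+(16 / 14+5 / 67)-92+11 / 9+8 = -1701632 / 21105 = -80.63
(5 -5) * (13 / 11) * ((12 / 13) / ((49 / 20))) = 0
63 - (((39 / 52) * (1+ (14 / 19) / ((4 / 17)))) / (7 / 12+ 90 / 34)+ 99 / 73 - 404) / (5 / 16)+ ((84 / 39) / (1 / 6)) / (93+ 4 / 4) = 3765590851229 / 2792370815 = 1348.53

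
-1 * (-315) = 315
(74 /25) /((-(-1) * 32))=0.09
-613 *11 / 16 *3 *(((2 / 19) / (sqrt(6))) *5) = -33715 *sqrt(6) / 304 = -271.66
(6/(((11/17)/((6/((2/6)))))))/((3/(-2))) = -1224/11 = -111.27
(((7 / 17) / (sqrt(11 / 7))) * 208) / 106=728 * sqrt(77) / 9911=0.64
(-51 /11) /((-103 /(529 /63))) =8993 /23793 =0.38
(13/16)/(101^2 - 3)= 13/163168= 0.00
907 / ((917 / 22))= 19954 / 917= 21.76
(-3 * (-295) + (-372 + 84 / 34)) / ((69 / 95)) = 12065 / 17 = 709.71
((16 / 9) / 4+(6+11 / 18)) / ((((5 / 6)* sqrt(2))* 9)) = 127* sqrt(2) / 270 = 0.67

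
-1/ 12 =-0.08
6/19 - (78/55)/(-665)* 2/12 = 11563/36575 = 0.32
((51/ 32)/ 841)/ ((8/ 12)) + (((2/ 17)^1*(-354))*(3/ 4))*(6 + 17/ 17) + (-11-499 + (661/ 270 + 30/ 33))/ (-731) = -12734413106137/ 58427835840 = -217.95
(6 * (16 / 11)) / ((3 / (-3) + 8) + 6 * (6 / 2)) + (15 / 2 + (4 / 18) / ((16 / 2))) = 77981 / 9900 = 7.88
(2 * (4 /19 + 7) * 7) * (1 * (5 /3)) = 9590 /57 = 168.25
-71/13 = -5.46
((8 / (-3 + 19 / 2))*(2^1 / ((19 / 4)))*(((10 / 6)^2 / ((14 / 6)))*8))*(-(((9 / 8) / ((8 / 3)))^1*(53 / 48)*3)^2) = -17064675 / 1770496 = -9.64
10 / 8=5 / 4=1.25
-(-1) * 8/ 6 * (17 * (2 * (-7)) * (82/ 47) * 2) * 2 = -312256/ 141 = -2214.58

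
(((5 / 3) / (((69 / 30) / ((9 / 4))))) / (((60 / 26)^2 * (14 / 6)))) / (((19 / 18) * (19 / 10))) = 7605 / 116242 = 0.07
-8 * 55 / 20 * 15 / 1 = -330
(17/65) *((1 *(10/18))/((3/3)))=17/117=0.15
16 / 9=1.78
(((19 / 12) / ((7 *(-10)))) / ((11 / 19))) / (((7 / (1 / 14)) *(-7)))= 361 / 6338640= 0.00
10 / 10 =1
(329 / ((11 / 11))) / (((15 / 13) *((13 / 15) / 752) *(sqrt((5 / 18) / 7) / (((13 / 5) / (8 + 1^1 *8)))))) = 603057 *sqrt(70) / 25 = 201821.47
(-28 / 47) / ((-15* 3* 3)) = 28 / 6345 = 0.00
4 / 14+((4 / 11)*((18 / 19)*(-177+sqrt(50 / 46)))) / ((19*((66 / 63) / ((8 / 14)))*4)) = -46450 / 305767+540*sqrt(23) / 1004663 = -0.15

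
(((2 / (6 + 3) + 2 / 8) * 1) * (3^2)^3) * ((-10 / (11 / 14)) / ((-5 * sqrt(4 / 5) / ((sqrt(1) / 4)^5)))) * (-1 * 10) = -48195 * sqrt(5) / 11264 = -9.57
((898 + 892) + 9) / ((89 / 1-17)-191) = -257 / 17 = -15.12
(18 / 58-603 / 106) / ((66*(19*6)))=-167 / 233624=-0.00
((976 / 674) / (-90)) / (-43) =244 / 652095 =0.00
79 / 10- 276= -2681 / 10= -268.10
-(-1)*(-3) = -3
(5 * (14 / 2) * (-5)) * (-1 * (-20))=-3500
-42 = -42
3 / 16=0.19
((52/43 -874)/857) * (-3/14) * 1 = 56295/257957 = 0.22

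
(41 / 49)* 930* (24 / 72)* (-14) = -25420 / 7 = -3631.43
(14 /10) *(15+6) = 147 /5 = 29.40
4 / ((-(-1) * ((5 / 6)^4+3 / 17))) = 88128 / 14513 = 6.07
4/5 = 0.80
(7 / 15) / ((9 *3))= 7 / 405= 0.02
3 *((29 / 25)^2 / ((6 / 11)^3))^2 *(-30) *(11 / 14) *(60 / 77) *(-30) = 1252991435641 / 11025000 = 113650.02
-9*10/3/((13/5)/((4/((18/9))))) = -300/13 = -23.08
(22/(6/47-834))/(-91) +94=167624701/1783236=94.00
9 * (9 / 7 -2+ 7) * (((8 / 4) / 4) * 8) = 1584 / 7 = 226.29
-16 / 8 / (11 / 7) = -14 / 11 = -1.27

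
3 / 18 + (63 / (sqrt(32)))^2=11923 / 96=124.20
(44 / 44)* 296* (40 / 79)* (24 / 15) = 18944 / 79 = 239.80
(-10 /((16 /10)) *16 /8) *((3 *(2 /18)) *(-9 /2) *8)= 150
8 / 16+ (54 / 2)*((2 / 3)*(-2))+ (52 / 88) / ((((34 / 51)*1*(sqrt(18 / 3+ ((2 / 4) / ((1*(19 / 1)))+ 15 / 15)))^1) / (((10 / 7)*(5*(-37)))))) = -12025*sqrt(10146) / 13706 - 71 / 2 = -123.87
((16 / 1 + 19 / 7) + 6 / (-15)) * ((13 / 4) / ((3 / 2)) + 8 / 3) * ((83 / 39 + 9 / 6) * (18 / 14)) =5260687 / 12740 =412.93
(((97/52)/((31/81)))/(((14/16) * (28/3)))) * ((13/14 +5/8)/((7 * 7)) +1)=66729501/108371536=0.62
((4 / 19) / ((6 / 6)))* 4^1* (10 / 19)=160 / 361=0.44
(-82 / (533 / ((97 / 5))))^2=37636 / 4225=8.91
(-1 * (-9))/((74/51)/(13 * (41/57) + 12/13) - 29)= -388263/1244977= -0.31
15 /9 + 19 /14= 127 /42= 3.02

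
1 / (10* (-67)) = -1 / 670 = -0.00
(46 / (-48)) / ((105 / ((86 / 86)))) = -23 / 2520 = -0.01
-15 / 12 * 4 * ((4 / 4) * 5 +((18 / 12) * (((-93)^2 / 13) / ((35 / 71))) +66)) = -1906847 / 182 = -10477.18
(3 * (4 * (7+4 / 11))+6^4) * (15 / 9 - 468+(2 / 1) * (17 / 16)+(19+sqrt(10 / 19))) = -13559265 / 22+15228 * sqrt(190) / 209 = -615325.90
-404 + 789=385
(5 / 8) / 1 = 5 / 8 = 0.62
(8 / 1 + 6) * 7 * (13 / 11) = 1274 / 11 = 115.82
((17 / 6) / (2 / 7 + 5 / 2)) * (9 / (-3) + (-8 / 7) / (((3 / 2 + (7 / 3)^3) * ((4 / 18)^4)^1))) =-1095106 / 29913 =-36.61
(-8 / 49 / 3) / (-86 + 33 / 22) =16 / 24843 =0.00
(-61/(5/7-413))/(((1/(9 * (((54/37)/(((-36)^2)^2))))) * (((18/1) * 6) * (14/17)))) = 1037/79712335872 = 0.00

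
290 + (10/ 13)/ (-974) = 1835985/ 6331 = 290.00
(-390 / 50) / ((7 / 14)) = -78 / 5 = -15.60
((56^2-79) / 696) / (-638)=-1019 / 148016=-0.01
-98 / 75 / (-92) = 49 / 3450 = 0.01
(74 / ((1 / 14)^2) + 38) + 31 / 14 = 203619 / 14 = 14544.21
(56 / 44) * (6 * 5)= 420 / 11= 38.18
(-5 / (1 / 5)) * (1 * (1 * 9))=-225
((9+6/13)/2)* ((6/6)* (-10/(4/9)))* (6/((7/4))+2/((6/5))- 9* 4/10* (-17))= -7056.62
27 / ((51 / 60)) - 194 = -2758 / 17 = -162.24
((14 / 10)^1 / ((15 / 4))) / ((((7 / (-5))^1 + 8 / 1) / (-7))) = -196 / 495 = -0.40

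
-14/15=-0.93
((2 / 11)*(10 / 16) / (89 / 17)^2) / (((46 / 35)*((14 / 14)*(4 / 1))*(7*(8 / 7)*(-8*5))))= -10115 / 4104218624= -0.00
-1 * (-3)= 3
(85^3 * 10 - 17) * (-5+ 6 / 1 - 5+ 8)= 24564932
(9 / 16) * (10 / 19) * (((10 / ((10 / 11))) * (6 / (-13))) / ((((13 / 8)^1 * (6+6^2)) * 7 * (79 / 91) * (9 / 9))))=-495 / 136591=-0.00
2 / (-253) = -2 / 253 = -0.01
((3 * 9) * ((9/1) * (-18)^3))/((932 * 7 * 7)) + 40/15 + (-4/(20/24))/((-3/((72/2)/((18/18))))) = 5006558/171255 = 29.23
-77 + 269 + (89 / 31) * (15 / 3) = 6397 / 31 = 206.35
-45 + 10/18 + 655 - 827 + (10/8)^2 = -30943/144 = -214.88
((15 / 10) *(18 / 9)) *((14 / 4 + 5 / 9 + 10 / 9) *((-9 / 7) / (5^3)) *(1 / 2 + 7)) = -837 / 700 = -1.20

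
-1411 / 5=-282.20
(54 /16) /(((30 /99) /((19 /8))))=16929 /640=26.45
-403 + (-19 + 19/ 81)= -34163/ 81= -421.77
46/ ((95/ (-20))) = -184/ 19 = -9.68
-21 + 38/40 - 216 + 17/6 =-13993/60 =-233.22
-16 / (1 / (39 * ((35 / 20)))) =-1092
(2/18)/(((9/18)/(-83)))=-166/9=-18.44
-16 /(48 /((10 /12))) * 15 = -4.17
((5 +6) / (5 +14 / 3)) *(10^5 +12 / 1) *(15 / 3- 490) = -55196277.93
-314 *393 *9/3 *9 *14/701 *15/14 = -49977810/701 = -71295.02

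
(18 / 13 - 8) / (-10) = 43 / 65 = 0.66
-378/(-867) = 126/289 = 0.44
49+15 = 64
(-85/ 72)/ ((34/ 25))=-125/ 144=-0.87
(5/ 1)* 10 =50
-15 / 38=-0.39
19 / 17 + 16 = 291 / 17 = 17.12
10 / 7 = 1.43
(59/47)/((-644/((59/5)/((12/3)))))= -3481/605360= -0.01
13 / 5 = 2.60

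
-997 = -997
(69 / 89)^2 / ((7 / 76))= 361836 / 55447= 6.53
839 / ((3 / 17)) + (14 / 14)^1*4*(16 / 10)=4760.73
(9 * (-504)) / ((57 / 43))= -3421.89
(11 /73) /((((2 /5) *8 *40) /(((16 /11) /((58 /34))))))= 17 /16936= 0.00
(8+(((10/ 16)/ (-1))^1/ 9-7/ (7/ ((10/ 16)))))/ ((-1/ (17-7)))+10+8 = -991/ 18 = -55.06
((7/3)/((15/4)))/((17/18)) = 0.66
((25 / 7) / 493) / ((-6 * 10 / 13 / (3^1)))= -0.00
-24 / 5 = -4.80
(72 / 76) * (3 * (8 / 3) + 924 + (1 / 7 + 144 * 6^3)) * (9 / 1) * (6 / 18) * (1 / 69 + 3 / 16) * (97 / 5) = 43657349787 / 122360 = 356794.29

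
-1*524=-524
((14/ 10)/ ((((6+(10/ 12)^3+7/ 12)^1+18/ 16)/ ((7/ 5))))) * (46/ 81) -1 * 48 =-3212984/ 67125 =-47.87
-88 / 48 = -11 / 6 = -1.83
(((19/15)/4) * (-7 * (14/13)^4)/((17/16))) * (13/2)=-10218656/560235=-18.24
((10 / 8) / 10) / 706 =1 / 5648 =0.00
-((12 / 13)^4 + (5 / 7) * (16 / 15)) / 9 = -892432 / 5398029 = -0.17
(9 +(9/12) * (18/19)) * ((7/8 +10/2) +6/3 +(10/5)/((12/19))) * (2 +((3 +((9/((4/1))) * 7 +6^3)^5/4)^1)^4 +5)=7157241448088592056716237332188861705528258749516627174193948115/85568392920039424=83643518404941599955511250000000000000000000000.00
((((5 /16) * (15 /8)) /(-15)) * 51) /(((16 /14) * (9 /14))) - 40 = -65605 /1536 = -42.71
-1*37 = -37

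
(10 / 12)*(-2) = -5 / 3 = -1.67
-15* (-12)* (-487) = -87660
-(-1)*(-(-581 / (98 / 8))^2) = -110224 / 49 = -2249.47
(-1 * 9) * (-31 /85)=279 /85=3.28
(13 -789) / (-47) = 776 / 47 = 16.51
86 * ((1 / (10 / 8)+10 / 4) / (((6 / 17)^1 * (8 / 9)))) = 72369 / 80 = 904.61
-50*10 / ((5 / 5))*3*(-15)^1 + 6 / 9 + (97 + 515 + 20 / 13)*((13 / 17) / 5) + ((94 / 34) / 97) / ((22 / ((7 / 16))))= 196724007047 / 8706720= 22594.50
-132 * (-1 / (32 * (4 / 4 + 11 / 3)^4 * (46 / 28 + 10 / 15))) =8019 / 2129344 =0.00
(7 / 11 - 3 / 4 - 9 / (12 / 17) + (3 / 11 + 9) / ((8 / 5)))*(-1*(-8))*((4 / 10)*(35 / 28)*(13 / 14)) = -4043 / 154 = -26.25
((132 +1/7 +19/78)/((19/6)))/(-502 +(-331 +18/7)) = -72283/1435811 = -0.05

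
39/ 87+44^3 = 2470349/ 29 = 85184.45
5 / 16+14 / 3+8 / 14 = 1865 / 336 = 5.55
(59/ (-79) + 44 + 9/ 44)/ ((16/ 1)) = 151059/ 55616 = 2.72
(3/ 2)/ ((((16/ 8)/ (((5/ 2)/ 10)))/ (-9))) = -27/ 16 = -1.69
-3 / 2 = -1.50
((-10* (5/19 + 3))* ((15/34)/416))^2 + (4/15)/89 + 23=138618118297279/6025775957760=23.00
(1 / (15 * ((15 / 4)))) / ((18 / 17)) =34 / 2025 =0.02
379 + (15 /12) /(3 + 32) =10613 /28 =379.04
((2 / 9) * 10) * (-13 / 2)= -130 / 9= -14.44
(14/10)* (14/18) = 49/45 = 1.09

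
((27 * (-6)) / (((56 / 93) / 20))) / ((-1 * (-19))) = -37665 / 133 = -283.20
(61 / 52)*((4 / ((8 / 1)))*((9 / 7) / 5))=549 / 3640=0.15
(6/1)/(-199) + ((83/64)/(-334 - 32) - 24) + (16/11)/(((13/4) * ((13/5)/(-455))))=-68227713355/666576768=-102.36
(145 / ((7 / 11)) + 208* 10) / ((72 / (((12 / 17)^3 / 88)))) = 0.13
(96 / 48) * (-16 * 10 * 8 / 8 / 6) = -160 / 3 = -53.33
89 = 89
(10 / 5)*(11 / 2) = 11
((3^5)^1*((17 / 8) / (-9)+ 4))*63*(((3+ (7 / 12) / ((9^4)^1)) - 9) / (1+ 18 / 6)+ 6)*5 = 13441980755 / 10368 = 1296487.34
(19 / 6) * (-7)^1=-133 / 6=-22.17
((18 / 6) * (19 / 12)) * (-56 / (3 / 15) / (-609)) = 190 / 87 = 2.18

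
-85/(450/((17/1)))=-289/90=-3.21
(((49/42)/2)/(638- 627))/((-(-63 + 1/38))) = 133/157938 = 0.00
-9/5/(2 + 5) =-9/35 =-0.26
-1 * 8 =-8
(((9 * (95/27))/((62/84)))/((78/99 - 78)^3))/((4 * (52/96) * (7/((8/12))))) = -3414015/833322926072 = -0.00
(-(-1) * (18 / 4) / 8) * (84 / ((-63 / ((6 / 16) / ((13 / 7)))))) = -63 / 416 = -0.15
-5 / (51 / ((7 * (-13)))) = 455 / 51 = 8.92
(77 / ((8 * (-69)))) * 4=-0.56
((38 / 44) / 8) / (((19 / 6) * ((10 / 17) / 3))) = 0.17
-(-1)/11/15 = 1/165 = 0.01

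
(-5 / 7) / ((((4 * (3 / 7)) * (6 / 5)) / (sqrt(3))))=-25 * sqrt(3) / 72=-0.60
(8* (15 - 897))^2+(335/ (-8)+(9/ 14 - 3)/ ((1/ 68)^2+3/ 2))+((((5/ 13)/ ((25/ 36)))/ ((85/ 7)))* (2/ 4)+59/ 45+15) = 961726141306358563/ 19316770200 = 49787108.89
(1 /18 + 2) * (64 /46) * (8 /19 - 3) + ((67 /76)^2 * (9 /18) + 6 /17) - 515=-21205198633 /40651488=-521.63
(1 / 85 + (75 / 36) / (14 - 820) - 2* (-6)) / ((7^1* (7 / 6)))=1.47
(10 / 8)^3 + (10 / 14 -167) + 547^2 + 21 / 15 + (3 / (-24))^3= 5358905493 / 17920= 299046.07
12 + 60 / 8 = 39 / 2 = 19.50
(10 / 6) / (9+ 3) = 5 / 36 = 0.14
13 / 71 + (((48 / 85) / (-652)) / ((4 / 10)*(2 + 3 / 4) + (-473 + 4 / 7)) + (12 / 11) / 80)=280947356179 / 1428036678860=0.20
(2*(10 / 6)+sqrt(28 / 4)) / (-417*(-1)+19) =sqrt(7) / 436+5 / 654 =0.01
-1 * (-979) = 979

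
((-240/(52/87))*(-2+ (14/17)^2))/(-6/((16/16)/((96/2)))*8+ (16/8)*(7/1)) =-199404/860353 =-0.23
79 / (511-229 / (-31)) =2449 / 16070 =0.15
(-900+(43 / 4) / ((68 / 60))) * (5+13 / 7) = -726660 / 119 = -6106.39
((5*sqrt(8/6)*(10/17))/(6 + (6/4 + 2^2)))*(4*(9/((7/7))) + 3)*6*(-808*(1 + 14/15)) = -107950.97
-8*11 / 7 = -88 / 7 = -12.57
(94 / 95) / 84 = 47 / 3990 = 0.01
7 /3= 2.33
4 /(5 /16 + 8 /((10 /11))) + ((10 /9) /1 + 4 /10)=7108 /3645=1.95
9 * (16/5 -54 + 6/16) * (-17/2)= 308601/80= 3857.51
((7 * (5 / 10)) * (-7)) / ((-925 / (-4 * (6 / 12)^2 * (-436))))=10682 / 925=11.55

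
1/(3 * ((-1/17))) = -17/3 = -5.67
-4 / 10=-2 / 5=-0.40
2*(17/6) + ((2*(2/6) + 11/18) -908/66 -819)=-163511/198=-825.81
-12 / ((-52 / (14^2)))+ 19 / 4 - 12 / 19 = 48757 / 988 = 49.35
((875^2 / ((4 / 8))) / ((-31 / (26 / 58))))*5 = -99531250 / 899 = -110713.29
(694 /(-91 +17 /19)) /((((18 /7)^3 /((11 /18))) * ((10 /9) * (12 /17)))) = -422881613 /1198126080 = -0.35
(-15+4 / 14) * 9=-927 / 7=-132.43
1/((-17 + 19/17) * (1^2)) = -17/270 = -0.06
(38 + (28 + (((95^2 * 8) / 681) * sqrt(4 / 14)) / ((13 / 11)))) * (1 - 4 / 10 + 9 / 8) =456665 * sqrt(14) / 20657 + 2277 / 20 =196.57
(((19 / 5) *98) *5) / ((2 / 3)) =2793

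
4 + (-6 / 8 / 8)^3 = 131045 / 32768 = 4.00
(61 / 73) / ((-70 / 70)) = -0.84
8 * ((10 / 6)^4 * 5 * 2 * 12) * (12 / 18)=400000 / 81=4938.27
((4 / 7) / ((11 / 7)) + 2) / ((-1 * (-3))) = 26 / 33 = 0.79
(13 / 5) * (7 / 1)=91 / 5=18.20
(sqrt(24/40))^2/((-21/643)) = -643/35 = -18.37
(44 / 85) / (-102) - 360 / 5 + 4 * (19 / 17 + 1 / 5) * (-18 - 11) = -974734 / 4335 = -224.85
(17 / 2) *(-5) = -85 / 2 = -42.50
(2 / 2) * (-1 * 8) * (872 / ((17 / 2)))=-13952 / 17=-820.71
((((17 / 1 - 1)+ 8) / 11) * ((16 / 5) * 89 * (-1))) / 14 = -17088 / 385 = -44.38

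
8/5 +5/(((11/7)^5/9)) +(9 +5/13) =164150889/10468315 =15.68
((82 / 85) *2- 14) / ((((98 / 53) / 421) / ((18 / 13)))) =-206038242 / 54145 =-3805.31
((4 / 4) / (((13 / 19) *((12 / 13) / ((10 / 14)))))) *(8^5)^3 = 39791849386179.05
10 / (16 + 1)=10 / 17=0.59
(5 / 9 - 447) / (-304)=2009 / 1368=1.47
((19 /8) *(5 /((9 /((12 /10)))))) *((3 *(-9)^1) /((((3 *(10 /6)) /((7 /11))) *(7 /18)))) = -1539 /110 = -13.99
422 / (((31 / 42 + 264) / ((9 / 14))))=1.02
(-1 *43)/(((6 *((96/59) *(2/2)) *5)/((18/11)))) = -2537/1760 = -1.44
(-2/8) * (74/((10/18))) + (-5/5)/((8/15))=-35.18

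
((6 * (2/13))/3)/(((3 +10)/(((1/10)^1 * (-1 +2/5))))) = -6/4225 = -0.00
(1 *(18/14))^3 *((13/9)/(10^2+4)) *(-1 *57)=-4617/2744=-1.68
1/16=0.06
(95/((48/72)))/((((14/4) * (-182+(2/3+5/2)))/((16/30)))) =-912/7511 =-0.12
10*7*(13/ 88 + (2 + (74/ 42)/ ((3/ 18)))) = 39175/ 44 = 890.34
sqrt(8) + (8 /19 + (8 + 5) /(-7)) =-191 /133 + 2 * sqrt(2) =1.39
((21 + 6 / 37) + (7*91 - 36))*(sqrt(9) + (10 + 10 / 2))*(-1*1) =-414360 / 37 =-11198.92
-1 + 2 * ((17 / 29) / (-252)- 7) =-54827 / 3654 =-15.00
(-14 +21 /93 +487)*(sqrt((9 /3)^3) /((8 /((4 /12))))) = 102.46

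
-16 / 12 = -4 / 3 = -1.33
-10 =-10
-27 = -27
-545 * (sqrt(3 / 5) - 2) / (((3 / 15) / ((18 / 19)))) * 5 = 490500 / 19 - 49050 * sqrt(15) / 19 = 15817.38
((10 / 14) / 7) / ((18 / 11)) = 55 / 882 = 0.06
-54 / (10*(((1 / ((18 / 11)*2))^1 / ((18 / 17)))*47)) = -17496 / 43945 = -0.40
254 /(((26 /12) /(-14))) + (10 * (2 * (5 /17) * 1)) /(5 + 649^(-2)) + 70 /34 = -381183927121 /232713663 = -1638.00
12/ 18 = 2/ 3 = 0.67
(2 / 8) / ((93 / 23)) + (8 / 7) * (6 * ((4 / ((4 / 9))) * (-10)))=-1606879 / 2604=-617.08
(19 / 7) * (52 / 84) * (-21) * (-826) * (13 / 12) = 189449 / 6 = 31574.83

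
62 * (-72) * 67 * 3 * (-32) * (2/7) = 57424896/7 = 8203556.57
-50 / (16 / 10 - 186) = 125 / 461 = 0.27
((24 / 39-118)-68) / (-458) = 1205 / 2977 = 0.40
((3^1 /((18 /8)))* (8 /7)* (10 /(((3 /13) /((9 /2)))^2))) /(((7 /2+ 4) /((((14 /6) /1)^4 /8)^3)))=334168219567 /8503056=39299.78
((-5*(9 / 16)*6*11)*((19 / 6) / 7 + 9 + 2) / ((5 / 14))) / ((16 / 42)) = -999999 / 64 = -15624.98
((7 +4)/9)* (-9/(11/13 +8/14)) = -1001/129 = -7.76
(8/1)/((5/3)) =24/5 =4.80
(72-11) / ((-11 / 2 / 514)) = -62708 / 11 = -5700.73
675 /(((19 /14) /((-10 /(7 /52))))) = -702000 /19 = -36947.37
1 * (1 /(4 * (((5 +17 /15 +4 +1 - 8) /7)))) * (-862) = -45255 /94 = -481.44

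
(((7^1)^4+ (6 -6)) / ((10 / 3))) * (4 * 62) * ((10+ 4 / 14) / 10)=4593456 / 25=183738.24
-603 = -603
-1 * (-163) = 163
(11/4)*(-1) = -11/4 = -2.75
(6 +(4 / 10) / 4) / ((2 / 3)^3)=1647 / 80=20.59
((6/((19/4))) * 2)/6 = 8/19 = 0.42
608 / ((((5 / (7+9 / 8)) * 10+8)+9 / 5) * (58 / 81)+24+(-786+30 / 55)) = -17606160 / 21719017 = -0.81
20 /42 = 10 /21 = 0.48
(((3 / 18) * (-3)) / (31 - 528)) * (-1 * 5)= -5 / 994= -0.01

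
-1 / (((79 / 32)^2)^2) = -1048576 / 38950081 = -0.03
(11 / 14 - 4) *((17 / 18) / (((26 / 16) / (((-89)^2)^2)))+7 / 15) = -21332362213 / 182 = -117210781.39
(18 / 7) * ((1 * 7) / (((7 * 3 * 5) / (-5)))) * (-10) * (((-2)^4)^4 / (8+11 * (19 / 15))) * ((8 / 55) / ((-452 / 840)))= -2831155200 / 408947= -6923.04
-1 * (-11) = 11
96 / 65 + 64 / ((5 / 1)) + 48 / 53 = 52304 / 3445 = 15.18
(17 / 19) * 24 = 408 / 19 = 21.47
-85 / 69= -1.23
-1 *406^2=-164836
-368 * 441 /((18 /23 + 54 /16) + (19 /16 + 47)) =-19907328 /6421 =-3100.35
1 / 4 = 0.25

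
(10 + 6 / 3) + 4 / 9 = 112 / 9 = 12.44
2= 2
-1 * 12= -12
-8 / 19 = -0.42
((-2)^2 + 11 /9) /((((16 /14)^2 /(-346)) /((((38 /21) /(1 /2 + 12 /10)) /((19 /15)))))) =-1422925 /1224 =-1162.52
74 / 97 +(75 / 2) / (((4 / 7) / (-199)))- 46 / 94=-476291549 / 36472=-13059.10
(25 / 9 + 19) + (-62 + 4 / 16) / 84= 21211 / 1008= 21.04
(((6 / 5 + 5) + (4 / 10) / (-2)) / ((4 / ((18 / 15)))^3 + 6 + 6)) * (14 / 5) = 567 / 1655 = 0.34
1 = 1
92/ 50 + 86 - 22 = 1646/ 25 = 65.84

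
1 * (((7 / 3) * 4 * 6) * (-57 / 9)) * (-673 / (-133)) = -5384 / 3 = -1794.67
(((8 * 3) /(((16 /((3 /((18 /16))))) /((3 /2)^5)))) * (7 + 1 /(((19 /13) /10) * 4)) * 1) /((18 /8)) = 8937 /76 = 117.59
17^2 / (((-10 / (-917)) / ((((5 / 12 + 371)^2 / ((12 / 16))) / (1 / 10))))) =5264443228037 / 108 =48744844704.05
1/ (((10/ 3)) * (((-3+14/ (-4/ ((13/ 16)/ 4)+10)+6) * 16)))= 27/ 2240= 0.01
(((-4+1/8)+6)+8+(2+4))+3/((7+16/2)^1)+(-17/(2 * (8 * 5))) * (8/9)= 5809/360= 16.14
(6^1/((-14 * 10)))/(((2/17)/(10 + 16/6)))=-323/70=-4.61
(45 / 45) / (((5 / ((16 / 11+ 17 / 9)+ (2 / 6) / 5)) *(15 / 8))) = 13504 / 37125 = 0.36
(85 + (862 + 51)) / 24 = 499 / 12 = 41.58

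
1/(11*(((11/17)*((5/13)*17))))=13/605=0.02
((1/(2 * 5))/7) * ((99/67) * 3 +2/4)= 661/9380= 0.07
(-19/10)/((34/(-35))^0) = -19/10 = -1.90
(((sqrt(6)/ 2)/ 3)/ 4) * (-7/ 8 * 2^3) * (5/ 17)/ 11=-35 * sqrt(6)/ 4488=-0.02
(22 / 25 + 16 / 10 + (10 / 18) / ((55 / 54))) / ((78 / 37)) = 1184 / 825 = 1.44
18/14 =9/7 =1.29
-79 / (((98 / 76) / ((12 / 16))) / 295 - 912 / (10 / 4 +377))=336081405 / 10198726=32.95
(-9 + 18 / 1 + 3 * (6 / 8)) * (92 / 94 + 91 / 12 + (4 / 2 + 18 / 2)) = 165495 / 752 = 220.07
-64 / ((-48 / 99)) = 132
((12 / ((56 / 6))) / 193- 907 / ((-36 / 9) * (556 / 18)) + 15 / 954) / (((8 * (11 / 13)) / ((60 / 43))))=114324139735 / 75322919056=1.52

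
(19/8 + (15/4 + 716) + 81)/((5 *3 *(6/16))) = 1285/9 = 142.78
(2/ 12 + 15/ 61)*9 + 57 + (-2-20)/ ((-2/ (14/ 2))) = 16801/ 122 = 137.71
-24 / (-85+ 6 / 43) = 1032 / 3649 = 0.28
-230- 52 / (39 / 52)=-898 / 3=-299.33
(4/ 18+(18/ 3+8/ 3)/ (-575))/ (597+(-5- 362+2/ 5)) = 67/ 74520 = 0.00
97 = 97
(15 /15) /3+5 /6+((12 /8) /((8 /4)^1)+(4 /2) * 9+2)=263 /12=21.92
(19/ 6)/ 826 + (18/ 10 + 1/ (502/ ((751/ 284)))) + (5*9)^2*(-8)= -14306384097797/ 883208760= -16198.19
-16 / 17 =-0.94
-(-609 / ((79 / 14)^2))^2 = -14247764496 / 38950081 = -365.80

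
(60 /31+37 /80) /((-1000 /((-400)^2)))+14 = -11460 /31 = -369.68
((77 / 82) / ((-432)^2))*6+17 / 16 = 2710013 / 2550528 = 1.06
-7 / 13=-0.54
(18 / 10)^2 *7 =567 / 25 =22.68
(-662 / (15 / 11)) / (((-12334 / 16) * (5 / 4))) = 0.50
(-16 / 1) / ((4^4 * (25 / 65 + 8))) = -13 / 1744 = -0.01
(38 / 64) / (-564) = -19 / 18048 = -0.00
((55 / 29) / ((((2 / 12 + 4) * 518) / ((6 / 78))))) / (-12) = -0.00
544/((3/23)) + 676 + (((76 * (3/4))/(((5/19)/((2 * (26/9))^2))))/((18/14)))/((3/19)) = 147493252/3645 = 40464.54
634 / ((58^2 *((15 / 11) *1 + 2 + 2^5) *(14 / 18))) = 31383 / 4580086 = 0.01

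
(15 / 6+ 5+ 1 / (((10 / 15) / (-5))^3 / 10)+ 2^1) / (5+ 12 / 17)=-737.70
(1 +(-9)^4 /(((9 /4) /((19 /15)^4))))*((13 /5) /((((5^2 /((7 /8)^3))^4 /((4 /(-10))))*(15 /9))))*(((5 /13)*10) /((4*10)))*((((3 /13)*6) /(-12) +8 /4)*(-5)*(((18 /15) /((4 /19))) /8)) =41860082012877816723 /26843545600000000000000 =0.00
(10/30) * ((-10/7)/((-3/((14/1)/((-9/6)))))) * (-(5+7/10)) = 76/9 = 8.44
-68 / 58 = -34 / 29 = -1.17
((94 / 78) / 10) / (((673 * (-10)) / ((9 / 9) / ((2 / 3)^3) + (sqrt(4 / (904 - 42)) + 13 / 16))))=-3149 / 41995200 - 47 * sqrt(862) / 1131245700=-0.00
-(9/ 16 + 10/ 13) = -277/ 208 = -1.33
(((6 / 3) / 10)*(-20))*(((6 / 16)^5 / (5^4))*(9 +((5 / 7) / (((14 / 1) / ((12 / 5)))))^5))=-617775259131 / 1446273274880000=-0.00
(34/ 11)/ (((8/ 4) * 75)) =17/ 825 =0.02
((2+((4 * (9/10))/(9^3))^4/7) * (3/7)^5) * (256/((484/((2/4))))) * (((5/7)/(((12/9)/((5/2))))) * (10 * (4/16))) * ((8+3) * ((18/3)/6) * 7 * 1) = 753317617532/382088069055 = 1.97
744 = 744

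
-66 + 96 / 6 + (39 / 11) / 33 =-6037 / 121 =-49.89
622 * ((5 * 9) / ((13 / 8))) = 223920 / 13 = 17224.62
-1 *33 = -33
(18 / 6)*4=12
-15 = -15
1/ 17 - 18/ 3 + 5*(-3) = -356/ 17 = -20.94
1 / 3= 0.33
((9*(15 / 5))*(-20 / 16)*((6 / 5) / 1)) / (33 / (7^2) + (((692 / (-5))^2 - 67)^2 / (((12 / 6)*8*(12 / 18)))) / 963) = -1415610000 / 1239774400481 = -0.00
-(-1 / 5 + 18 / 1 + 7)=-124 / 5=-24.80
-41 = -41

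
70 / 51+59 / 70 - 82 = -284831 / 3570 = -79.78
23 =23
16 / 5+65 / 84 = 1669 / 420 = 3.97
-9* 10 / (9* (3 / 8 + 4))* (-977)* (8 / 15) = 125056 / 105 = 1191.01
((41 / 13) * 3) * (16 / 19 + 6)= 1230 / 19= 64.74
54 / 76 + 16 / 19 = 59 / 38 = 1.55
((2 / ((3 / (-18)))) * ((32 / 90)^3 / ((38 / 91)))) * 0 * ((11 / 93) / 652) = 0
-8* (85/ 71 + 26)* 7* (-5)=7615.21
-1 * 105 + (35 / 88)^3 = -71511685 / 681472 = -104.94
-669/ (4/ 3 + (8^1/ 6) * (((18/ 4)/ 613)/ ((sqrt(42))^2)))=-8612037/ 17167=-501.66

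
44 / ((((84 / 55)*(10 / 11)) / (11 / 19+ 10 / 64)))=198319 / 8512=23.30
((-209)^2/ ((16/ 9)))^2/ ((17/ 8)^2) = 154550410641/ 1156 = 133694126.85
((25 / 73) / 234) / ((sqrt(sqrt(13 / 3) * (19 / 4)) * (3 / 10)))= 250 * 13^(3 / 4) * sqrt(19) * 3^(1 / 4) / 6328881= 0.00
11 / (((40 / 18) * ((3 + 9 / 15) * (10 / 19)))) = 209 / 80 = 2.61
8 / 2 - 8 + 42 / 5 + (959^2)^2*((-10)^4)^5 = 422906570880500000000000000000022 / 5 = 84581314176100000000000000000000.00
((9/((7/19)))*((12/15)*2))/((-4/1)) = -342/35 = -9.77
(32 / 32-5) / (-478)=2 / 239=0.01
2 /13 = 0.15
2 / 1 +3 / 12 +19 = 85 / 4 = 21.25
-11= -11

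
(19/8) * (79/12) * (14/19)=553/48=11.52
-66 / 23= -2.87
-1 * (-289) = 289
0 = 0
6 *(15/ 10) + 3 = 12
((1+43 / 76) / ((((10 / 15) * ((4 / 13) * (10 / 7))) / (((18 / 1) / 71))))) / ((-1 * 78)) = -7497 / 431680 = -0.02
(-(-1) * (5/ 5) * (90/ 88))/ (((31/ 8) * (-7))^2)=720/ 517979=0.00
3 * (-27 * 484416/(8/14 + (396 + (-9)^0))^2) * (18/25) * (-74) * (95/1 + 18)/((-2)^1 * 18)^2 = 223294098384/193627225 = 1153.22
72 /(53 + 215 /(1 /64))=72 /13813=0.01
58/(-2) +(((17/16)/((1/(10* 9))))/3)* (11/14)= -443/112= -3.96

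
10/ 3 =3.33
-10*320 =-3200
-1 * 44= -44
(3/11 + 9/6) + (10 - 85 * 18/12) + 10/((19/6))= -23527/209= -112.57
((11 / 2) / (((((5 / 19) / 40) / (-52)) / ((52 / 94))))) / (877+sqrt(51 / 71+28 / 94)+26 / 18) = -5710059546048 / 208578363061+91552032 * sqrt(11315767) / 9803183063867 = -27.34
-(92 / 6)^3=-97336 / 27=-3605.04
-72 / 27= -8 / 3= -2.67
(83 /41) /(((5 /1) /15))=249 /41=6.07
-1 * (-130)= 130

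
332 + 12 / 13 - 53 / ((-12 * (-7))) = 362863 / 1092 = 332.29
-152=-152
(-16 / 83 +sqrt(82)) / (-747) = 16 / 62001 -sqrt(82) / 747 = -0.01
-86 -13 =-99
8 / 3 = 2.67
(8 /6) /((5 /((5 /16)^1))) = 1 /12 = 0.08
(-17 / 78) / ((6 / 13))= -17 / 36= -0.47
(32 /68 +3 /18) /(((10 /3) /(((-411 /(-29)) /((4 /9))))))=48087 /7888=6.10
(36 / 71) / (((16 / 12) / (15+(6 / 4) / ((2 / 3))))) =1863 / 284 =6.56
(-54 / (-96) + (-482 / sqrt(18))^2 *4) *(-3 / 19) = -7434449 / 912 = -8151.81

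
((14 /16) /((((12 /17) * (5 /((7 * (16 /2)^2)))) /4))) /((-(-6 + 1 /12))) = 26656 /355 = 75.09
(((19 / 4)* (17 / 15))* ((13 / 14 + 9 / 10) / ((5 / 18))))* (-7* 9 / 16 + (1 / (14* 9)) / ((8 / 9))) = -170544 / 1225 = -139.22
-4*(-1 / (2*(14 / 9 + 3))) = 18 / 41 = 0.44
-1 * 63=-63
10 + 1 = 11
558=558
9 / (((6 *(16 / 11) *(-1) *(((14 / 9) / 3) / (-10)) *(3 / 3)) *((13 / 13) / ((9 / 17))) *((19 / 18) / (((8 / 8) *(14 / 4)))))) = 360855 / 10336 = 34.91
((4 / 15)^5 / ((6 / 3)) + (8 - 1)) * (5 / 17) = 5316137 / 2581875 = 2.06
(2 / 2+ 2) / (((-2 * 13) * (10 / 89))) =-267 / 260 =-1.03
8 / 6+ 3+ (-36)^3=-139955 / 3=-46651.67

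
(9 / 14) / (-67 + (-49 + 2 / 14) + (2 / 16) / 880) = -31680 / 5709433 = -0.01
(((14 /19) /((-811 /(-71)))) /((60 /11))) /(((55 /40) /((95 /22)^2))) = 47215 /294393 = 0.16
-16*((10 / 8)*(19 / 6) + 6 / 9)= -74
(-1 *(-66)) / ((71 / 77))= 5082 / 71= 71.58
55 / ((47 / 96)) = 5280 / 47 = 112.34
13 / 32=0.41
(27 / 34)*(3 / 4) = 81 / 136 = 0.60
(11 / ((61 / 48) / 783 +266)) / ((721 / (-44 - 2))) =-1728864 / 655284455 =-0.00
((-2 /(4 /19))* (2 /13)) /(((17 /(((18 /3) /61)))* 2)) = -57 /13481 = -0.00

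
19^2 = 361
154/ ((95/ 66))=106.99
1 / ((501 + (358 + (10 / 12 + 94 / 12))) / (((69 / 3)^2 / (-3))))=-529 / 2603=-0.20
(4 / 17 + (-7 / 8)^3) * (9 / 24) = -11349 / 69632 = -0.16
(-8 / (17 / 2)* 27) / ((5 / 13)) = -5616 / 85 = -66.07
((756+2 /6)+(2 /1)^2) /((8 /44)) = 4181.83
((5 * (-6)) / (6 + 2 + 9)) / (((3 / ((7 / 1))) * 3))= -70 / 51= -1.37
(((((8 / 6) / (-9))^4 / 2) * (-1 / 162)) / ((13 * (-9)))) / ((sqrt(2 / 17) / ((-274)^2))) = 2402432 * sqrt(34) / 5036466357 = 0.00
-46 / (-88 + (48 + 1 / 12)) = 552 / 479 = 1.15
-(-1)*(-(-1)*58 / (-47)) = -58 / 47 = -1.23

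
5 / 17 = 0.29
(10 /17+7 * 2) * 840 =208320 /17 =12254.12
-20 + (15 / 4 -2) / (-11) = -887 / 44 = -20.16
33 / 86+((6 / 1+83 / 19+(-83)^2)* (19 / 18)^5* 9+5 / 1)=7652499287 / 94041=81374.07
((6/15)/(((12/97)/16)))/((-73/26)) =-20176/1095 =-18.43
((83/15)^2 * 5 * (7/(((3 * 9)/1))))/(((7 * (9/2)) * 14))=6889/76545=0.09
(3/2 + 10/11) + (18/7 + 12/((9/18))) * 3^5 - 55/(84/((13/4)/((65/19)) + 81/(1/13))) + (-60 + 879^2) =410968895/528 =778350.18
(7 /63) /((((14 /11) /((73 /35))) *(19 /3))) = 803 /27930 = 0.03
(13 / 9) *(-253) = -3289 / 9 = -365.44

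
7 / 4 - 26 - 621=-2581 / 4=-645.25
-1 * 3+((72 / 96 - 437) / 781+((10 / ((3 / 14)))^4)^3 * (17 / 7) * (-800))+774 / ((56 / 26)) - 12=-2408720238741775974396004527182533 / 11621551788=-207263219463422656512796.90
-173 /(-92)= 173 /92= 1.88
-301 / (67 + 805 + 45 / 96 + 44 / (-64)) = -9632 / 27897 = -0.35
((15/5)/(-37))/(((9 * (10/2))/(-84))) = 28/185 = 0.15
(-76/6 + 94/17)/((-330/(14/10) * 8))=637/168300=0.00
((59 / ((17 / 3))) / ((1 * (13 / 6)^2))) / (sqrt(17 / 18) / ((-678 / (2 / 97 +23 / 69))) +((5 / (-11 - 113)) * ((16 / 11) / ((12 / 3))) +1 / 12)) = 90343244441335248 * sqrt(34) / 2207546874616619575 +71302225680352245744 / 2207546874616619575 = 32.54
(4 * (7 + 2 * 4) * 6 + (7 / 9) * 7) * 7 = 23023 / 9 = 2558.11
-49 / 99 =-0.49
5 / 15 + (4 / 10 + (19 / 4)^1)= 329 / 60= 5.48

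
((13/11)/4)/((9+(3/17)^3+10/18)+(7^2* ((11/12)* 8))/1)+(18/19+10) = 10.95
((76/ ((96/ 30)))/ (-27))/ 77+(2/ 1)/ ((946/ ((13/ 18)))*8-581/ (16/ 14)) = -96777767/ 8623035036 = -0.01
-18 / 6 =-3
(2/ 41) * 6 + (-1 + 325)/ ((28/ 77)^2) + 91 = 416813/ 164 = 2541.54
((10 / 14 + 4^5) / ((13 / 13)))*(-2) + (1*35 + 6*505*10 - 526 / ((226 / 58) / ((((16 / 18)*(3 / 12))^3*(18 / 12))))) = 28283.35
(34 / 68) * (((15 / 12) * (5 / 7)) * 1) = 25 / 56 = 0.45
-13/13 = -1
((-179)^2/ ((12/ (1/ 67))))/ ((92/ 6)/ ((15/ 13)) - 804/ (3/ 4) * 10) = -480615/ 129122936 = -0.00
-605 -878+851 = -632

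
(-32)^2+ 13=1037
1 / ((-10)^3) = -1 / 1000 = -0.00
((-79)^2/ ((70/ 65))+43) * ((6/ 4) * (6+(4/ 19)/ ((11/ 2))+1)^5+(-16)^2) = 1705544448247974214635/ 11165790161372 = 152747313.32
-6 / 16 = -3 / 8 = -0.38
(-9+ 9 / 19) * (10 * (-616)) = 997920 / 19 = 52522.11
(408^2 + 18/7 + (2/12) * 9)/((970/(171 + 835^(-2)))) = 69465322692057/2367078875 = 29346.43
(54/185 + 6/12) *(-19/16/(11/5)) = -5567/13024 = -0.43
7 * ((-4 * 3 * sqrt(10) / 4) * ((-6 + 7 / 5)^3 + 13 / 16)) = 4053987 * sqrt(10) / 2000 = 6409.92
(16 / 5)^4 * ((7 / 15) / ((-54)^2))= 114688 / 6834375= 0.02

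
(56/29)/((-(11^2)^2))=-0.00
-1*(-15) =15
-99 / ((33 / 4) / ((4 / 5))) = -48 / 5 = -9.60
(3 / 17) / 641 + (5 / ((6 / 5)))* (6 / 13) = 272464 / 141661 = 1.92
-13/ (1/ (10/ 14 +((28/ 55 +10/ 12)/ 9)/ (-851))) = -164245237/ 17692290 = -9.28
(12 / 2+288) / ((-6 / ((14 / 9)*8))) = -5488 / 9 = -609.78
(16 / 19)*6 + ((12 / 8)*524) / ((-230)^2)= 2546667 / 502550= 5.07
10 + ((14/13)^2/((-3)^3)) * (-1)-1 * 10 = 196/4563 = 0.04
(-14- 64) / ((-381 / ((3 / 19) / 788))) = 39 / 950722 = 0.00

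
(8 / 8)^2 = 1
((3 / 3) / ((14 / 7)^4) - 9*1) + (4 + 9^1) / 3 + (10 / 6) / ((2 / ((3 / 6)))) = -67 / 16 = -4.19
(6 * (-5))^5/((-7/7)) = 24300000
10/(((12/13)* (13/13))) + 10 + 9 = 179/6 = 29.83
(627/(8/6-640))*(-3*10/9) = 3135/958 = 3.27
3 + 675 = 678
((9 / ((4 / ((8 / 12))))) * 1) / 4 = 3 / 8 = 0.38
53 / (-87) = -53 / 87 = -0.61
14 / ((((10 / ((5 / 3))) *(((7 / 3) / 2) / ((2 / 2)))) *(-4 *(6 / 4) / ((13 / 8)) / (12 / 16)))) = -13 / 32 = -0.41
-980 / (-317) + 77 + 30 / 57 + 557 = 3840372 / 6023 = 637.62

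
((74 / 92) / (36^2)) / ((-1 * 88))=-37 / 5246208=-0.00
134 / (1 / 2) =268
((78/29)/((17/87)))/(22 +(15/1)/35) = 1638/2669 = 0.61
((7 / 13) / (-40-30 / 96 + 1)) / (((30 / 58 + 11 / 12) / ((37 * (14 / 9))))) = -181888 / 330837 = -0.55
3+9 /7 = 30 /7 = 4.29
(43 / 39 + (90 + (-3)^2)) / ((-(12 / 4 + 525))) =-244 / 1287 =-0.19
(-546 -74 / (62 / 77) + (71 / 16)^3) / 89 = -69903159 / 11300864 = -6.19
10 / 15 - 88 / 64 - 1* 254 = -6113 / 24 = -254.71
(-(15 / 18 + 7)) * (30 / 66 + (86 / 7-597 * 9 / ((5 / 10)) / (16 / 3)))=19321935 / 1232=15683.39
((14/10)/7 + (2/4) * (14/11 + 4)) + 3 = 321/55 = 5.84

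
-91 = -91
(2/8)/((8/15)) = 15/32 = 0.47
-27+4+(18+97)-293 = -201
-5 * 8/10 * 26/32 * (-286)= 1859/2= 929.50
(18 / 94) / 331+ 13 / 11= 202340 / 171127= 1.18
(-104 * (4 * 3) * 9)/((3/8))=-29952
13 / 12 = 1.08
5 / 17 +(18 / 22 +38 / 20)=5633 / 1870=3.01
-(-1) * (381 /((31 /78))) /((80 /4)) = 14859 /310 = 47.93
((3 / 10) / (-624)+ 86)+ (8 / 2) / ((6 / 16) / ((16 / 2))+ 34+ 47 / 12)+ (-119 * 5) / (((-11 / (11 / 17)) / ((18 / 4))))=3693322871 / 15161120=243.60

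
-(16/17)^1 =-16/17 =-0.94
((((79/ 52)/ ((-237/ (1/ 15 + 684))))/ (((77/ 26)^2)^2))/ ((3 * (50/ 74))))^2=11131736558386112656/ 14075808695910303890625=0.00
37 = 37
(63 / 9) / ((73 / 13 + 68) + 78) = 0.05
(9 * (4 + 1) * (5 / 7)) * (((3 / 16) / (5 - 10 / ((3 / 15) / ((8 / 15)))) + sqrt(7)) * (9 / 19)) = -3645 / 27664 + 2025 * sqrt(7) / 133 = 40.15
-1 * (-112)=112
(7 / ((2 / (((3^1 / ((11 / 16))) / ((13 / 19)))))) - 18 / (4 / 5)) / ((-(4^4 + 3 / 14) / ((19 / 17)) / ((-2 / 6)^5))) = -0.00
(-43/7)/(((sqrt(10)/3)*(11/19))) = -2451*sqrt(10)/770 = -10.07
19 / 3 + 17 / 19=412 / 57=7.23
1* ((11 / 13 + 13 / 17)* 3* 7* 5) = 37380 / 221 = 169.14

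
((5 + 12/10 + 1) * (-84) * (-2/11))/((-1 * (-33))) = 2016/605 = 3.33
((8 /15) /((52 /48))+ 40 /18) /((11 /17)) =26996 /6435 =4.20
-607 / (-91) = 607 / 91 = 6.67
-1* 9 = -9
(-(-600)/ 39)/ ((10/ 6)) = 120/ 13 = 9.23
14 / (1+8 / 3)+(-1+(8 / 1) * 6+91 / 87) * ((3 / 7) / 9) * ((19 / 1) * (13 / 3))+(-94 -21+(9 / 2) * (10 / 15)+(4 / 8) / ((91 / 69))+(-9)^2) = 161.57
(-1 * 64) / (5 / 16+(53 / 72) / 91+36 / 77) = -1317888 / 16229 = -81.21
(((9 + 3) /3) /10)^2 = 4 /25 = 0.16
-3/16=-0.19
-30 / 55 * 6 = -36 / 11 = -3.27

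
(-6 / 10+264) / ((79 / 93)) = 122481 / 395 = 310.08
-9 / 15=-3 / 5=-0.60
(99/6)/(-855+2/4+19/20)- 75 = -1280655/17071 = -75.02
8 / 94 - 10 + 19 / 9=-3301 / 423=-7.80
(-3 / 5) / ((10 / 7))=-21 / 50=-0.42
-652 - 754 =-1406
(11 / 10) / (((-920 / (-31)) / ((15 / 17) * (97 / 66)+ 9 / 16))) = 172453 / 2502400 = 0.07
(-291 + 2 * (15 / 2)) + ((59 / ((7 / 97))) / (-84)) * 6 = -32771 / 98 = -334.40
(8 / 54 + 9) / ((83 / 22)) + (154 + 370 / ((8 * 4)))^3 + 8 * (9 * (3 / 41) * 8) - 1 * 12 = 1707948239995889 / 376344576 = 4538256.56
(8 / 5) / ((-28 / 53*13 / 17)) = -1802 / 455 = -3.96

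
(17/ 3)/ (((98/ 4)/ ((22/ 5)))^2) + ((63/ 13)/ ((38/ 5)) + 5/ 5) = 161939203/ 88957050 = 1.82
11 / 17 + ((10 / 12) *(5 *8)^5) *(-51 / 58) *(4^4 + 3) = -9580927999681 / 493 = -19433931033.84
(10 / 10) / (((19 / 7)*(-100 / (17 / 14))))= -17 / 3800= -0.00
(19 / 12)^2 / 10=361 / 1440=0.25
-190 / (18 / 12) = -380 / 3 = -126.67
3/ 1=3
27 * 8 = 216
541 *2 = 1082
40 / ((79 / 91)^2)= 331240 / 6241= 53.07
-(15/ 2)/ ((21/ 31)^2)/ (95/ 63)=-2883/ 266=-10.84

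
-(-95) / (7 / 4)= 380 / 7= 54.29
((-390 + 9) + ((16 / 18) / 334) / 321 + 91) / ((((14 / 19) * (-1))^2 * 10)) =-25254525013 / 472813740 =-53.41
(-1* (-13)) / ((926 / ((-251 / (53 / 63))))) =-205569 / 49078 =-4.19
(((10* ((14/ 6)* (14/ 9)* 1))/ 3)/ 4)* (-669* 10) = -546350/ 27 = -20235.19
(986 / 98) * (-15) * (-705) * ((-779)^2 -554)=3160862117325 / 49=64507390149.49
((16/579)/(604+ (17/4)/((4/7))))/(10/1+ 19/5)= 1280/390840633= 0.00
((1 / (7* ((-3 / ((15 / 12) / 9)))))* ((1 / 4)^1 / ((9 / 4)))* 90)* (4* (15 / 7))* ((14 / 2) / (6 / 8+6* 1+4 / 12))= -200 / 357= -0.56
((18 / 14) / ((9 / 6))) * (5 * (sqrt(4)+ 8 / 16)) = 10.71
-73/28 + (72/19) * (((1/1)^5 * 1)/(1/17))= 32885/532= 61.81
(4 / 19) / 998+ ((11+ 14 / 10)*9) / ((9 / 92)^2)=4975325498 / 426645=11661.51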